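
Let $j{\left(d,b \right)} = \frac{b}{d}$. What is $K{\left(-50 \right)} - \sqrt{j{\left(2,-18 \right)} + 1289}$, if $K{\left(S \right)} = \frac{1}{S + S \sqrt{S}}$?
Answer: $\frac{i - 4000 \sqrt{10} + 800 i \sqrt{5}}{50 \left(- i + 5 \sqrt{2}\right)} \approx -35.777 + 0.002773 i$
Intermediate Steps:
$K{\left(S \right)} = \frac{1}{S + S^{\frac{3}{2}}}$
$K{\left(-50 \right)} - \sqrt{j{\left(2,-18 \right)} + 1289} = \frac{1}{-50 + \left(-50\right)^{\frac{3}{2}}} - \sqrt{- \frac{18}{2} + 1289} = \frac{1}{-50 - 250 i \sqrt{2}} - \sqrt{\left(-18\right) \frac{1}{2} + 1289} = \frac{1}{-50 - 250 i \sqrt{2}} - \sqrt{-9 + 1289} = \frac{1}{-50 - 250 i \sqrt{2}} - \sqrt{1280} = \frac{1}{-50 - 250 i \sqrt{2}} - 16 \sqrt{5}$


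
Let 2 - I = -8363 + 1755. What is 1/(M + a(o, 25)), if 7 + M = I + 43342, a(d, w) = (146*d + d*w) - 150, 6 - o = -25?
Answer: 1/55096 ≈ 1.8150e-5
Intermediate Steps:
o = 31 (o = 6 - 1*(-25) = 6 + 25 = 31)
a(d, w) = -150 + 146*d + d*w
I = 6610 (I = 2 - (-8363 + 1755) = 2 - 1*(-6608) = 2 + 6608 = 6610)
M = 49945 (M = -7 + (6610 + 43342) = -7 + 49952 = 49945)
1/(M + a(o, 25)) = 1/(49945 + (-150 + 146*31 + 31*25)) = 1/(49945 + (-150 + 4526 + 775)) = 1/(49945 + 5151) = 1/55096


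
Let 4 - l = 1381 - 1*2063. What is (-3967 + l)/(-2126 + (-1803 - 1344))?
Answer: 3281/5273 ≈ 0.62223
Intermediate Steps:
l = 686 (l = 4 - (1381 - 1*2063) = 4 - (1381 - 2063) = 4 - 1*(-682) = 4 + 682 = 686)
(-3967 + l)/(-2126 + (-1803 - 1344)) = (-3967 + 686)/(-2126 + (-1803 - 1344)) = -3281/(-2126 - 3147) = -3281/(-5273) = -3281*(-1/5273) = 3281/5273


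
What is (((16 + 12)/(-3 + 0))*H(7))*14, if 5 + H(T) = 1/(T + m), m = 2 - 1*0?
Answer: 17248/27 ≈ 638.81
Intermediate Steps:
m = 2 (m = 2 + 0 = 2)
H(T) = -5 + 1/(2 + T) (H(T) = -5 + 1/(T + 2) = -5 + 1/(2 + T))
(((16 + 12)/(-3 + 0))*H(7))*14 = (((16 + 12)/(-3 + 0))*((-9 - 5*7)/(2 + 7)))*14 = ((28/(-3))*((-9 - 35)/9))*14 = ((28*(-1/3))*((1/9)*(-44)))*14 = -28/3*(-44/9)*14 = (1232/27)*14 = 17248/27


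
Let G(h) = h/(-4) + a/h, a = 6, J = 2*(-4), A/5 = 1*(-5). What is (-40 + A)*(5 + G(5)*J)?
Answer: -351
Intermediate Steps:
A = -25 (A = 5*(1*(-5)) = 5*(-5) = -25)
J = -8
G(h) = 6/h - h/4 (G(h) = h/(-4) + 6/h = h*(-1/4) + 6/h = -h/4 + 6/h = 6/h - h/4)
(-40 + A)*(5 + G(5)*J) = (-40 - 25)*(5 + (6/5 - 1/4*5)*(-8)) = -65*(5 + (6*(1/5) - 5/4)*(-8)) = -65*(5 + (6/5 - 5/4)*(-8)) = -65*(5 - 1/20*(-8)) = -65*(5 + 2/5) = -65*27/5 = -351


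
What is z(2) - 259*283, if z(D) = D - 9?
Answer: -73304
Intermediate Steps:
z(D) = -9 + D
z(2) - 259*283 = (-9 + 2) - 259*283 = -7 - 73297 = -73304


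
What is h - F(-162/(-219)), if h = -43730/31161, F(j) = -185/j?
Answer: 139489295/560898 ≈ 248.69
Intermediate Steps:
h = -43730/31161 (h = -43730*1/31161 = -43730/31161 ≈ -1.4034)
h - F(-162/(-219)) = -43730/31161 - (-185)/((-162/(-219))) = -43730/31161 - (-185)/((-162*(-1/219))) = -43730/31161 - (-185)/54/73 = -43730/31161 - (-185)*73/54 = -43730/31161 - 1*(-13505/54) = -43730/31161 + 13505/54 = 139489295/560898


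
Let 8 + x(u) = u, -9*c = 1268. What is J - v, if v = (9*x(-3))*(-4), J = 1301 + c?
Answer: 6877/9 ≈ 764.11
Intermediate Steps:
c = -1268/9 (c = -1/9*1268 = -1268/9 ≈ -140.89)
x(u) = -8 + u
J = 10441/9 (J = 1301 - 1268/9 = 10441/9 ≈ 1160.1)
v = 396 (v = (9*(-8 - 3))*(-4) = (9*(-11))*(-4) = -99*(-4) = 396)
J - v = 10441/9 - 1*396 = 10441/9 - 396 = 6877/9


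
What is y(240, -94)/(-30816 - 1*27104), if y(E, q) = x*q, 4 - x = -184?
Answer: 2209/7240 ≈ 0.30511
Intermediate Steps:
x = 188 (x = 4 - 1*(-184) = 4 + 184 = 188)
y(E, q) = 188*q
y(240, -94)/(-30816 - 1*27104) = (188*(-94))/(-30816 - 1*27104) = -17672/(-30816 - 27104) = -17672/(-57920) = -17672*(-1/57920) = 2209/7240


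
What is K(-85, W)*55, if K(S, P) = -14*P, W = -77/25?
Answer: 11858/5 ≈ 2371.6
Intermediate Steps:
W = -77/25 (W = -77*1/25 = -77/25 ≈ -3.0800)
K(-85, W)*55 = -14*(-77/25)*55 = (1078/25)*55 = 11858/5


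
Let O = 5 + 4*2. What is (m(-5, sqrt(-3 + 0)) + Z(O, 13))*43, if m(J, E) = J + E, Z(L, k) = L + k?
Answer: 903 + 43*I*sqrt(3) ≈ 903.0 + 74.478*I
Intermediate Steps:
O = 13 (O = 5 + 8 = 13)
m(J, E) = E + J
(m(-5, sqrt(-3 + 0)) + Z(O, 13))*43 = ((sqrt(-3 + 0) - 5) + (13 + 13))*43 = ((sqrt(-3) - 5) + 26)*43 = ((I*sqrt(3) - 5) + 26)*43 = ((-5 + I*sqrt(3)) + 26)*43 = (21 + I*sqrt(3))*43 = 903 + 43*I*sqrt(3)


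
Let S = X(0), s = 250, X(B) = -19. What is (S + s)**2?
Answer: 53361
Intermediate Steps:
S = -19
(S + s)**2 = (-19 + 250)**2 = 231**2 = 53361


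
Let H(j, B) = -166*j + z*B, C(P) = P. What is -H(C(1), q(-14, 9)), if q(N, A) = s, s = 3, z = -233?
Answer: 865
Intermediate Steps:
q(N, A) = 3
H(j, B) = -233*B - 166*j (H(j, B) = -166*j - 233*B = -233*B - 166*j)
-H(C(1), q(-14, 9)) = -(-233*3 - 166*1) = -(-699 - 166) = -1*(-865) = 865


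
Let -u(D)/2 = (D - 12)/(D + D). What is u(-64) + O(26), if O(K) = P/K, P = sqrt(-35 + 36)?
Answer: -239/208 ≈ -1.1490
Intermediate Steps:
P = 1 (P = sqrt(1) = 1)
O(K) = 1/K
u(D) = -(-12 + D)/D (u(D) = -2*(D - 12)/(D + D) = -2*(-12 + D)/(2*D) = -2*(-12 + D)*1/(2*D) = -(-12 + D)/D)
u(-64) + O(26) = (12 - 1*(-64))/(-64) + 1/26 = -(12 + 64)/64 + 1/26 = -1/64*76 + 1/26 = -19/16 + 1/26 = -239/208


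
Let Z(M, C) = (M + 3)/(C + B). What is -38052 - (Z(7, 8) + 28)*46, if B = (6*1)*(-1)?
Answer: -39570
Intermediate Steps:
B = -6 (B = 6*(-1) = -6)
Z(M, C) = (3 + M)/(-6 + C) (Z(M, C) = (M + 3)/(C - 6) = (3 + M)/(-6 + C))
-38052 - (Z(7, 8) + 28)*46 = -38052 - ((3 + 7)/(-6 + 8) + 28)*46 = -38052 - (10/2 + 28)*46 = -38052 - ((1/2)*10 + 28)*46 = -38052 - (5 + 28)*46 = -38052 - 33*46 = -38052 - 1*1518 = -38052 - 1518 = -39570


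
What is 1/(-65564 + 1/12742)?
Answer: -12742/835416487 ≈ -1.5252e-5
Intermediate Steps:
1/(-65564 + 1/12742) = 1/(-835416487/12742) = -12742/835416487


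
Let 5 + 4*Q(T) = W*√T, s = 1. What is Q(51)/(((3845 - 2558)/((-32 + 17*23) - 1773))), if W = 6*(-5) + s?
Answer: 3535/2574 + 20503*√51/2574 ≈ 58.258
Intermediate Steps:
W = -29 (W = 6*(-5) + 1 = -30 + 1 = -29)
Q(T) = -5/4 - 29*√T/4 (Q(T) = -5/4 + (-29*√T)/4 = -5/4 - 29*√T/4)
Q(51)/(((3845 - 2558)/((-32 + 17*23) - 1773))) = (-5/4 - 29*√51/4)/(((3845 - 2558)/((-32 + 17*23) - 1773))) = (-5/4 - 29*√51/4)/((1287/((-32 + 391) - 1773))) = (-5/4 - 29*√51/4)/((1287/(359 - 1773))) = (-5/4 - 29*√51/4)/((1287/(-1414))) = (-5/4 - 29*√51/4)/((1287*(-1/1414))) = (-5/4 - 29*√51/4)/(-1287/1414) = (-5/4 - 29*√51/4)*(-1414/1287) = 3535/2574 + 20503*√51/2574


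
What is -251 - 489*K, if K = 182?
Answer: -89249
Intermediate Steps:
-251 - 489*K = -251 - 489*182 = -251 - 88998 = -89249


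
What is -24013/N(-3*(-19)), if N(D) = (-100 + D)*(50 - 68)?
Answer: -24013/774 ≈ -31.025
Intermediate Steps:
N(D) = 1800 - 18*D (N(D) = (-100 + D)*(-18) = 1800 - 18*D)
-24013/N(-3*(-19)) = -24013/(1800 - (-54)*(-19)) = -24013/(1800 - 18*57) = -24013/(1800 - 1026) = -24013/774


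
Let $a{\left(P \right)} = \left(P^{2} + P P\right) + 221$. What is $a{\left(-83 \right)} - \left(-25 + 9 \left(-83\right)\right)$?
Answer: $14771$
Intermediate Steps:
$a{\left(P \right)} = 221 + 2 P^{2}$ ($a{\left(P \right)} = \left(P^{2} + P^{2}\right) + 221 = 2 P^{2} + 221 = 221 + 2 P^{2}$)
$a{\left(-83 \right)} - \left(-25 + 9 \left(-83\right)\right) = \left(221 + 2 \left(-83\right)^{2}\right) - \left(-25 + 9 \left(-83\right)\right) = \left(221 + 2 \cdot 6889\right) - \left(-25 - 747\right) = \left(221 + 13778\right) - -772 = 13999 + 772 = 14771$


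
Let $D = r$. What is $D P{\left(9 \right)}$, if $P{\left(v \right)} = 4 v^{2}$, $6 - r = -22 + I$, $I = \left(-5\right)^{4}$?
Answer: $-193428$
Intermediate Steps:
$I = 625$
$r = -597$ ($r = 6 - \left(-22 + 625\right) = 6 - 603 = -597$)
$D = -597$
$D P{\left(9 \right)} = - 597 \cdot 4 \cdot 9^{2} = - 597 \cdot 4 \cdot 81 = \left(-597\right) 324 = -193428$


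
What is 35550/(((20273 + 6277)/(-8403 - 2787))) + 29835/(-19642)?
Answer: -17365484685/1158878 ≈ -14985.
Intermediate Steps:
35550/(((20273 + 6277)/(-8403 - 2787))) + 29835/(-19642) = 35550/((26550/(-11190))) + 29835*(-1/19642) = 35550/((26550*(-1/11190))) - 29835/19642 = 35550/(-885/373) - 29835/19642 = 35550*(-373/885) - 29835/19642 = -884010/59 - 29835/19642 = -17365484685/1158878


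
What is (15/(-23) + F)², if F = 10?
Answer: 46225/529 ≈ 87.382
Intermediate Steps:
(15/(-23) + F)² = (15/(-23) + 10)² = (15*(-1/23) + 10)² = (-15/23 + 10)² = (215/23)² = 46225/529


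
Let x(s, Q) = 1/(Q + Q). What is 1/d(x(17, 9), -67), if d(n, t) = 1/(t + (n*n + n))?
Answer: -21689/324 ≈ -66.941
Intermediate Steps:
x(s, Q) = 1/(2*Q)
d(n, t) = 1/(n + t + n²) (d(n, t) = 1/(t + (n² + n)) = 1/(t + (n + n²)) = 1/(n + t + n²))
1/d(x(17, 9), -67) = 1/(1/((½)/9 - 67 + ((½)/9)²)) = 1/(1/((½)*(⅑) - 67 + ((½)*(⅑))²)) = 1/(1/(1/18 - 67 + (1/18)²)) = 1/(1/(1/18 - 67 + 1/324)) = 1/(1/(-21689/324)) = 1/(-324/21689) = -21689/324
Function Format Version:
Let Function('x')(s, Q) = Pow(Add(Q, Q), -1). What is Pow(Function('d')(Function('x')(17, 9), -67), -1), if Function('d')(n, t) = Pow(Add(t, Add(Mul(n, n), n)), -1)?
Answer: Rational(-21689, 324) ≈ -66.941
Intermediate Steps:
Function('x')(s, Q) = Mul(Rational(1, 2), Pow(Q, -1)) (Function('x')(s, Q) = Pow(Mul(2, Q), -1) = Mul(Rational(1, 2), Pow(Q, -1)))
Function('d')(n, t) = Pow(Add(n, t, Pow(n, 2)), -1) (Function('d')(n, t) = Pow(Add(t, Add(Pow(n, 2), n)), -1) = Pow(Add(t, Add(n, Pow(n, 2))), -1) = Pow(Add(n, t, Pow(n, 2)), -1))
Pow(Function('d')(Function('x')(17, 9), -67), -1) = Pow(Pow(Add(Mul(Rational(1, 2), Pow(9, -1)), -67, Pow(Mul(Rational(1, 2), Pow(9, -1)), 2)), -1), -1) = Pow(Pow(Add(Mul(Rational(1, 2), Rational(1, 9)), -67, Pow(Mul(Rational(1, 2), Rational(1, 9)), 2)), -1), -1) = Pow(Pow(Add(Rational(1, 18), -67, Pow(Rational(1, 18), 2)), -1), -1) = Pow(Pow(Add(Rational(1, 18), -67, Rational(1, 324)), -1), -1) = Pow(Pow(Rational(-21689, 324), -1), -1) = Pow(Rational(-324, 21689), -1) = Rational(-21689, 324)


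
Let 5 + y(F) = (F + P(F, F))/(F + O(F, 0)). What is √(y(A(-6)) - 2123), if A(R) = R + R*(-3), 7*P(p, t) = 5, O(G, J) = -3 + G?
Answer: I*√938181/21 ≈ 46.124*I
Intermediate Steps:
P(p, t) = 5/7 (P(p, t) = (⅐)*5 = 5/7)
A(R) = -2*R (A(R) = R - 3*R = -2*R)
y(F) = -5 + (5/7 + F)/(-3 + 2*F) (y(F) = -5 + (F + 5/7)/(F + (-3 + F)) = -5 + (5/7 + F)/(-3 + 2*F))
√(y(A(-6)) - 2123) = √((110 - (-126)*(-6))/(7*(-3 + 2*(-2*(-6)))) - 2123) = √((110 - 63*12)/(7*(-3 + 2*12)) - 2123) = √((110 - 756)/(7*(-3 + 24)) - 2123) = √((⅐)*(-646)/21 - 2123) = √((⅐)*(1/21)*(-646) - 2123) = √(-646/147 - 2123) = √(-312727/147) = I*√938181/21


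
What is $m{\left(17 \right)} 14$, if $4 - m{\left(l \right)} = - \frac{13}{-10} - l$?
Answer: $\frac{1379}{5} \approx 275.8$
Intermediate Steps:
$m{\left(l \right)} = \frac{27}{10} + l$ ($m{\left(l \right)} = 4 - \left(- \frac{13}{-10} - l\right) = 4 - \left(\left(-13\right) \left(- \frac{1}{10}\right) - l\right) = 4 - \left(\frac{13}{10} - l\right) = 4 + \left(- \frac{13}{10} + l\right) = \frac{27}{10} + l$)
$m{\left(17 \right)} 14 = \left(\frac{27}{10} + 17\right) 14 = \frac{197}{10} \cdot 14 = \frac{1379}{5}$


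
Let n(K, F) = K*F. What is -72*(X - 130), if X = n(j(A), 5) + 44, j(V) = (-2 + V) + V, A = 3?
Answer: 4752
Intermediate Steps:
j(V) = -2 + 2*V
n(K, F) = F*K
X = 64 (X = 5*(-2 + 2*3) + 44 = 5*(-2 + 6) + 44 = 5*4 + 44 = 20 + 44 = 64)
-72*(X - 130) = -72*(64 - 130) = -72*(-66) = 4752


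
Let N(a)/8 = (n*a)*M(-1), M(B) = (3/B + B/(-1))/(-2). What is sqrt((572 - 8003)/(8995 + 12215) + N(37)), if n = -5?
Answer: I*sqrt(73995164390)/7070 ≈ 38.475*I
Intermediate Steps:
M(B) = B/2 - 3/(2*B) (M(B) = (3/B + B*(-1))*(-1/2) = (3/B - B)*(-1/2) = (-B + 3/B)*(-1/2) = B/2 - 3/(2*B))
N(a) = -40*a (N(a) = 8*((-5*a)*((1/2)*(-3 + (-1)**2)/(-1))) = 8*((-5*a)*((1/2)*(-1)*(-3 + 1))) = 8*((-5*a)*((1/2)*(-1)*(-2))) = 8*(-5*a*1) = 8*(-5*a) = -40*a)
sqrt((572 - 8003)/(8995 + 12215) + N(37)) = sqrt((572 - 8003)/(8995 + 12215) - 40*37) = sqrt(-7431/21210 - 1480) = sqrt(-7431*1/21210 - 1480) = sqrt(-2477/7070 - 1480) = sqrt(-10466077/7070) = I*sqrt(73995164390)/7070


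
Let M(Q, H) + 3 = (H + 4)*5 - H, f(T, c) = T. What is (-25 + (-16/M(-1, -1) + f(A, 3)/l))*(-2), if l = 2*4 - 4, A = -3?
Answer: 1403/26 ≈ 53.962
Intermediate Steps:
l = 4 (l = 8 - 4 = 4)
M(Q, H) = 17 + 4*H (M(Q, H) = -3 + ((H + 4)*5 - H) = -3 + ((4 + H)*5 - H) = -3 + ((20 + 5*H) - H) = -3 + (20 + 4*H) = 17 + 4*H)
(-25 + (-16/M(-1, -1) + f(A, 3)/l))*(-2) = (-25 + (-16/(17 + 4*(-1)) - 3/4))*(-2) = (-25 + (-16/(17 - 4) - 3*¼))*(-2) = (-25 + (-16/13 - ¾))*(-2) = (-25 - 103/52)*(-2) = -1403/52*(-2) = 1403/26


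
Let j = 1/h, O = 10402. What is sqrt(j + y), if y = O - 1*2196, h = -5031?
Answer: sqrt(23077971215)/1677 ≈ 90.587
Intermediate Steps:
j = -1/5031 (j = 1/(-5031) = -1/5031 ≈ -0.00019877)
y = 8206 (y = 10402 - 1*2196 = 10402 - 2196 = 8206)
sqrt(j + y) = sqrt(-1/5031 + 8206) = sqrt(41284385/5031) = sqrt(23077971215)/1677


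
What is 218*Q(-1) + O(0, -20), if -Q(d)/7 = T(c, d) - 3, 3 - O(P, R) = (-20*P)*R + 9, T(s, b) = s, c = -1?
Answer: 6098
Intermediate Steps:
O(P, R) = -6 + 20*P*R (O(P, R) = 3 - ((-20*P)*R + 9) = 3 - (-20*P*R + 9) = 3 - (9 - 20*P*R) = 3 + (-9 + 20*P*R) = -6 + 20*P*R)
Q(d) = 28 (Q(d) = -7*(-1 - 3) = -7*(-4) = 28)
218*Q(-1) + O(0, -20) = 218*28 + (-6 + 20*0*(-20)) = 6104 + (-6 + 0) = 6104 - 6 = 6098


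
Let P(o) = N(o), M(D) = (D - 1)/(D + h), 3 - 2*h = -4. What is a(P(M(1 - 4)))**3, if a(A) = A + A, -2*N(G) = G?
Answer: 512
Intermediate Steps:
h = 7/2 (h = 3/2 - 1/2*(-4) = 3/2 + 2 = 7/2 ≈ 3.5000)
M(D) = (-1 + D)/(7/2 + D) (M(D) = (D - 1)/(D + 7/2) = (-1 + D)/(7/2 + D))
N(G) = -G/2
P(o) = -o/2
a(A) = 2*A
a(P(M(1 - 4)))**3 = (2*(-(-1 + (1 - 4))/(7 + 2*(1 - 4))))**3 = (2*(-(-1 - 3)/(7 + 2*(-3))))**3 = (2*(-(-4)/(7 - 6)))**3 = (2*(-(-4)/1))**3 = (2*(-(-4)))**3 = (2*(-1/2*(-8)))**3 = (2*4)**3 = 8**3 = 512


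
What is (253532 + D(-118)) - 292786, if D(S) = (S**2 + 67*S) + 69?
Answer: -33167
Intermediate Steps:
D(S) = 69 + S**2 + 67*S
(253532 + D(-118)) - 292786 = (253532 + (69 + (-118)**2 + 67*(-118))) - 292786 = (253532 + (69 + 13924 - 7906)) - 292786 = (253532 + 6087) - 292786 = 259619 - 292786 = -33167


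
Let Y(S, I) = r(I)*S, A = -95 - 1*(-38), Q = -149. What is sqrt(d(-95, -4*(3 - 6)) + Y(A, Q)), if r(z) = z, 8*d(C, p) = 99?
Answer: sqrt(136086)/4 ≈ 92.225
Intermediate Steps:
d(C, p) = 99/8 (d(C, p) = (1/8)*99 = 99/8)
A = -57 (A = -95 + 38 = -57)
Y(S, I) = I*S
sqrt(d(-95, -4*(3 - 6)) + Y(A, Q)) = sqrt(99/8 - 149*(-57)) = sqrt(99/8 + 8493) = sqrt(68043/8) = sqrt(136086)/4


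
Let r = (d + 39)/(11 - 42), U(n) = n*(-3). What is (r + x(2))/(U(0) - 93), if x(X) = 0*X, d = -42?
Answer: -1/961 ≈ -0.0010406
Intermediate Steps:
U(n) = -3*n
r = 3/31 (r = (-42 + 39)/(11 - 42) = -3/(-31) = -3*(-1/31) = 3/31 ≈ 0.096774)
x(X) = 0
(r + x(2))/(U(0) - 93) = (3/31 + 0)/(-3*0 - 93) = (3/31)/(0 - 93) = (3/31)/(-93) = -1/93*3/31 = -1/961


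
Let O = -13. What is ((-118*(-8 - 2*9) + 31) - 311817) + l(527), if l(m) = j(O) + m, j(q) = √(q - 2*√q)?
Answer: -308191 + √(-13 - 2*I*√13) ≈ -3.0819e+5 - 3.7327*I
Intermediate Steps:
l(m) = m + √(-13 - 2*I*√13) (l(m) = √(-13 - 2*I*√13) + m = m + √(-13 - 2*I*√13))
((-118*(-8 - 2*9) + 31) - 311817) + l(527) = ((-118*(-8 - 2*9) + 31) - 311817) + (527 + √(-13 - 2*I*√13)) = ((-118*(-8 - 18) + 31) - 311817) + (527 + √(-13 - 2*I*√13)) = ((-118*(-26) + 31) - 311817) + (527 + √(-13 - 2*I*√13)) = ((3068 + 31) - 311817) + (527 + √(-13 - 2*I*√13)) = (3099 - 311817) + (527 + √(-13 - 2*I*√13)) = -308718 + (527 + √(-13 - 2*I*√13)) = -308191 + √(-13 - 2*I*√13)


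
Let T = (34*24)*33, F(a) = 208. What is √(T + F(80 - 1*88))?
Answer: 16*√106 ≈ 164.73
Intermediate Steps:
T = 26928 (T = 816*33 = 26928)
√(T + F(80 - 1*88)) = √(26928 + 208) = √27136 = 16*√106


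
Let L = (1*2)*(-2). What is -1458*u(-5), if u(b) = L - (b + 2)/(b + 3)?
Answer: 8019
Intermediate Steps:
L = -4 (L = 2*(-2) = -4)
u(b) = -4 - (2 + b)/(3 + b) (u(b) = -4 - (b + 2)/(b + 3) = -4 - (2 + b)/(3 + b))
-1458*u(-5) = -1458*(-14 - 5*(-5))/(3 - 5) = -1458*(-14 + 25)/(-2) = -(-729)*11 = -1458*(-11/2) = 8019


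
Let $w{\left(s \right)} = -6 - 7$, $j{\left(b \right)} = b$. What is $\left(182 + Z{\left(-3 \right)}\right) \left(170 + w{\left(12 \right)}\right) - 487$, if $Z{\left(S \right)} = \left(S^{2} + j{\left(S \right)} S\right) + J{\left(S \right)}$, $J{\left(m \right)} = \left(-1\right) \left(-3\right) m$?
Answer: $29500$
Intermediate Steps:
$w{\left(s \right)} = -13$ ($w{\left(s \right)} = -6 - 7 = -13$)
$J{\left(m \right)} = 3 m$
$Z{\left(S \right)} = 2 S^{2} + 3 S$ ($Z{\left(S \right)} = \left(S^{2} + S S\right) + 3 S = \left(S^{2} + S^{2}\right) + 3 S = 2 S^{2} + 3 S$)
$\left(182 + Z{\left(-3 \right)}\right) \left(170 + w{\left(12 \right)}\right) - 487 = \left(182 - 3 \left(3 + 2 \left(-3\right)\right)\right) \left(170 - 13\right) - 487 = \left(182 - 3 \left(3 - 6\right)\right) 157 - 487 = \left(182 - -9\right) 157 - 487 = \left(182 + 9\right) 157 - 487 = 191 \cdot 157 - 487 = 29987 - 487 = 29500$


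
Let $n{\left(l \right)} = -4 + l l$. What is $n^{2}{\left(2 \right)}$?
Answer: $0$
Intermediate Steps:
$n{\left(l \right)} = -4 + l^{2}$
$n^{2}{\left(2 \right)} = \left(-4 + 2^{2}\right)^{2} = \left(-4 + 4\right)^{2} = 0^{2} = 0$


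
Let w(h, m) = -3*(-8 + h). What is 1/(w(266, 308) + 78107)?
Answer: 1/77333 ≈ 1.2931e-5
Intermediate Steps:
w(h, m) = 24 - 3*h
1/(w(266, 308) + 78107) = 1/((24 - 3*266) + 78107) = 1/((24 - 798) + 78107) = 1/(-774 + 78107) = 1/77333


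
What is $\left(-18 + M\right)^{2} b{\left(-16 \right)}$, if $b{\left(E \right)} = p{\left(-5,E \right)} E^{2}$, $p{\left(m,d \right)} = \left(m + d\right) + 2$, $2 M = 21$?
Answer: $-273600$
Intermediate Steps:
$M = \frac{21}{2}$ ($M = \frac{1}{2} \cdot 21 = \frac{21}{2} \approx 10.5$)
$p{\left(m,d \right)} = 2 + d + m$ ($p{\left(m,d \right)} = \left(d + m\right) + 2 = 2 + d + m$)
$b{\left(E \right)} = E^{2} \left(-3 + E\right)$ ($b{\left(E \right)} = \left(2 + E - 5\right) E^{2} = \left(-3 + E\right) E^{2} = E^{2} \left(-3 + E\right)$)
$\left(-18 + M\right)^{2} b{\left(-16 \right)} = \left(-18 + \frac{21}{2}\right)^{2} \left(-16\right)^{2} \left(-3 - 16\right) = \left(- \frac{15}{2}\right)^{2} \cdot 256 \left(-19\right) = \frac{225}{4} \left(-4864\right) = -273600$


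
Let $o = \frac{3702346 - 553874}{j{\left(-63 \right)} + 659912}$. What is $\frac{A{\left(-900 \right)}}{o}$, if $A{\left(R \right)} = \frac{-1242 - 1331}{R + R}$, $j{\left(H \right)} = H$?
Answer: $\frac{1697791477}{5667249600} \approx 0.29958$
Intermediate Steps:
$A{\left(R \right)} = - \frac{2573}{2 R}$
$o = \frac{3148472}{659849}$ ($o = \frac{3702346 - 553874}{-63 + 659912} = \frac{3148472}{659849} \approx 4.7715$)
$\frac{A{\left(-900 \right)}}{o} = \frac{\left(- \frac{2573}{2}\right) \frac{1}{-900}}{\frac{3148472}{659849}} = \left(- \frac{2573}{2}\right) \left(- \frac{1}{900}\right) \frac{659849}{3148472} = \frac{2573}{1800} \cdot \frac{659849}{3148472} = \frac{1697791477}{5667249600}$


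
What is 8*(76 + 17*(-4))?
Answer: 64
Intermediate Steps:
8*(76 + 17*(-4)) = 8*(76 - 68) = 8*8 = 64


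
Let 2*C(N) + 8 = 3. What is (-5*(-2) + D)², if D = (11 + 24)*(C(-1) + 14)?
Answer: 680625/4 ≈ 1.7016e+5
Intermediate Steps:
C(N) = -5/2 (C(N) = -4 + (½)*3 = -4 + 3/2 = -5/2)
D = 805/2 (D = (11 + 24)*(-5/2 + 14) = 35*(23/2) = 805/2 ≈ 402.50)
(-5*(-2) + D)² = (-5*(-2) + 805/2)² = (10 + 805/2)² = (825/2)² = 680625/4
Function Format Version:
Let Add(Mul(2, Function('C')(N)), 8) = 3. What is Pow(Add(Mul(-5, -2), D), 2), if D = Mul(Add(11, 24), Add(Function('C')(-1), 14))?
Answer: Rational(680625, 4) ≈ 1.7016e+5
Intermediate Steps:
Function('C')(N) = Rational(-5, 2) (Function('C')(N) = Add(-4, Mul(Rational(1, 2), 3)) = Add(-4, Rational(3, 2)) = Rational(-5, 2))
D = Rational(805, 2) (D = Mul(Add(11, 24), Add(Rational(-5, 2), 14)) = Mul(35, Rational(23, 2)) = Rational(805, 2) ≈ 402.50)
Pow(Add(Mul(-5, -2), D), 2) = Pow(Add(Mul(-5, -2), Rational(805, 2)), 2) = Pow(Add(10, Rational(805, 2)), 2) = Pow(Rational(825, 2), 2) = Rational(680625, 4)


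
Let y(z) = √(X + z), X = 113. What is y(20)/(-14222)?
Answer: -√133/14222 ≈ -0.00081090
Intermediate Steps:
y(z) = √(113 + z)
y(20)/(-14222) = √(113 + 20)/(-14222) = √133*(-1/14222) = -√133/14222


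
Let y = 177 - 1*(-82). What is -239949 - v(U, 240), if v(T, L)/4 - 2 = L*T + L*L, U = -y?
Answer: -221717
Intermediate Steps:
y = 259 (y = 177 + 82 = 259)
U = -259 (U = -1*259 = -259)
v(T, L) = 8 + 4*L² + 4*L*T (v(T, L) = 8 + 4*(L*T + L*L) = 8 + 4*(L*T + L²) = 8 + 4*(L² + L*T) = 8 + (4*L² + 4*L*T) = 8 + 4*L² + 4*L*T)
-239949 - v(U, 240) = -239949 - (8 + 4*240² + 4*240*(-259)) = -239949 - (8 + 4*57600 - 248640) = -239949 - (8 + 230400 - 248640) = -239949 - 1*(-18232) = -239949 + 18232 = -221717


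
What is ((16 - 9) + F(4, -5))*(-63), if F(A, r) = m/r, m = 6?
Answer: -1827/5 ≈ -365.40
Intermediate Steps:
F(A, r) = 6/r
((16 - 9) + F(4, -5))*(-63) = ((16 - 9) + 6/(-5))*(-63) = (7 + 6*(-1/5))*(-63) = (7 - 6/5)*(-63) = (29/5)*(-63) = -1827/5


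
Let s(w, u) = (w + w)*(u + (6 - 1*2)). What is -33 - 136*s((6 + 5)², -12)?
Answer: 263263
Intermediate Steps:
s(w, u) = 2*w*(4 + u) (s(w, u) = (2*w)*(u + (6 - 2)) = (2*w)*(u + 4) = (2*w)*(4 + u) = 2*w*(4 + u))
-33 - 136*s((6 + 5)², -12) = -33 - 272*(6 + 5)²*(4 - 12) = -33 - 272*11²*(-8) = -33 - 272*121*(-8) = -33 - 136*(-1936) = -33 + 263296 = 263263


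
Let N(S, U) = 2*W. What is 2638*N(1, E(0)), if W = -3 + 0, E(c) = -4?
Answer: -15828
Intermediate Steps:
W = -3
N(S, U) = -6 (N(S, U) = 2*(-3) = -6)
2638*N(1, E(0)) = 2638*(-6) = -15828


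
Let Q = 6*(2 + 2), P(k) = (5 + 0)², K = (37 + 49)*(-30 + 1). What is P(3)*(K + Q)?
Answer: -61750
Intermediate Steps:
K = -2494 (K = 86*(-29) = -2494)
P(k) = 25 (P(k) = 5² = 25)
Q = 24 (Q = 6*4 = 24)
P(3)*(K + Q) = 25*(-2494 + 24) = 25*(-2470) = -61750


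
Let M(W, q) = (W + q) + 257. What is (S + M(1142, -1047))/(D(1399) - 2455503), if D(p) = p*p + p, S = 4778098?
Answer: -4778450/496903 ≈ -9.6165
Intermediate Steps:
M(W, q) = 257 + W + q
D(p) = p + p² (D(p) = p² + p = p + p²)
(S + M(1142, -1047))/(D(1399) - 2455503) = (4778098 + (257 + 1142 - 1047))/(1399*(1 + 1399) - 2455503) = (4778098 + 352)/(1399*1400 - 2455503) = 4778450/(1958600 - 2455503) = 4778450/(-496903) = 4778450*(-1/496903) = -4778450/496903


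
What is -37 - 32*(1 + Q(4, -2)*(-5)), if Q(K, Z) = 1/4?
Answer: -29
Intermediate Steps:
Q(K, Z) = ¼
-37 - 32*(1 + Q(4, -2)*(-5)) = -37 - 32*(1 + (¼)*(-5)) = -37 - 32*(1 - 5/4) = -37 - 32*(-¼) = -37 + 8 = -29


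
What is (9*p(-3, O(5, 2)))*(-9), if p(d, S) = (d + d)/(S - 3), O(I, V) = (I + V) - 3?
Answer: 486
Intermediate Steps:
O(I, V) = -3 + I + V
p(d, S) = 2*d/(-3 + S) (p(d, S) = (2*d)/(-3 + S) = 2*d/(-3 + S))
(9*p(-3, O(5, 2)))*(-9) = (9*(2*(-3)/(-3 + (-3 + 5 + 2))))*(-9) = (9*(2*(-3)/(-3 + 4)))*(-9) = (9*(2*(-3)/1))*(-9) = (9*(2*(-3)*1))*(-9) = (9*(-6))*(-9) = -54*(-9) = 486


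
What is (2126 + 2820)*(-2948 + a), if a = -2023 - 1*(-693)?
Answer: -21158988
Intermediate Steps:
a = -1330 (a = -2023 + 693 = -1330)
(2126 + 2820)*(-2948 + a) = (2126 + 2820)*(-2948 - 1330) = 4946*(-4278) = -21158988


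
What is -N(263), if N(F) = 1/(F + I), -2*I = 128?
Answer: -1/199 ≈ -0.0050251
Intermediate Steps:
I = -64 (I = -½*128 = -64)
N(F) = 1/(-64 + F) (N(F) = 1/(F - 64) = 1/(-64 + F))
-N(263) = -1/(-64 + 263) = -1/199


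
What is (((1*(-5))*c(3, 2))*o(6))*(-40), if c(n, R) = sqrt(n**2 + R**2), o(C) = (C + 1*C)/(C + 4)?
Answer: 240*sqrt(13) ≈ 865.33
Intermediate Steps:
o(C) = 2*C/(4 + C) (o(C) = (C + C)/(4 + C) = (2*C)/(4 + C) = 2*C/(4 + C))
c(n, R) = sqrt(R**2 + n**2)
(((1*(-5))*c(3, 2))*o(6))*(-40) = (((1*(-5))*sqrt(2**2 + 3**2))*(2*6/(4 + 6)))*(-40) = ((-5*sqrt(4 + 9))*(2*6/10))*(-40) = ((-5*sqrt(13))*(2*6*(1/10)))*(-40) = (-5*sqrt(13)*(6/5))*(-40) = -6*sqrt(13)*(-40) = 240*sqrt(13)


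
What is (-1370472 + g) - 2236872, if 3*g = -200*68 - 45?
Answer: -10835677/3 ≈ -3.6119e+6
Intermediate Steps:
g = -13645/3 (g = (-200*68 - 45)/3 = (-13600 - 45)/3 = (1/3)*(-13645) = -13645/3 ≈ -4548.3)
(-1370472 + g) - 2236872 = (-1370472 - 13645/3) - 2236872 = -4125061/3 - 2236872 = -10835677/3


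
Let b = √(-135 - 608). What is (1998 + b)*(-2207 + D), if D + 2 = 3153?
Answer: 1886112 + 944*I*√743 ≈ 1.8861e+6 + 25732.0*I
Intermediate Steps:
D = 3151 (D = -2 + 3153 = 3151)
b = I*√743 (b = √(-743) = I*√743 ≈ 27.258*I)
(1998 + b)*(-2207 + D) = (1998 + I*√743)*(-2207 + 3151) = (1998 + I*√743)*944 = 1886112 + 944*I*√743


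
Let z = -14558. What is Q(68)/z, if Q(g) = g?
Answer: -34/7279 ≈ -0.0046710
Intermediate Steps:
Q(68)/z = 68/(-14558) = 68*(-1/14558) = -34/7279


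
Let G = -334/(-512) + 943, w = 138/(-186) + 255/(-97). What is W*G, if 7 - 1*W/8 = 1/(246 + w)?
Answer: 1233021749625/23346752 ≈ 52813.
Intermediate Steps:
w = -10136/3007 (w = 138*(-1/186) + 255*(-1/97) = -23/31 - 255/97 = -10136/3007 ≈ -3.3708)
G = 241575/256 (G = -334*(-1/512) + 943 = 167/256 + 943 = 241575/256 ≈ 943.65)
W = 20416380/364793 (W = 56 - 8/(246 - 10136/3007) = 56 - 8/729586/3007 = 56 - 8*3007/729586 = 56 - 12028/364793 = 20416380/364793 ≈ 55.967)
W*G = (20416380/364793)*(241575/256) = 1233021749625/23346752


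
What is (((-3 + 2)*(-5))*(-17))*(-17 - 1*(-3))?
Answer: 1190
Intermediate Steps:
(((-3 + 2)*(-5))*(-17))*(-17 - 1*(-3)) = (-1*(-5)*(-17))*(-17 + 3) = (5*(-17))*(-14) = -85*(-14) = 1190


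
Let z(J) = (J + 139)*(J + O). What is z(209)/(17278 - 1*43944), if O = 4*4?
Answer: -39150/13333 ≈ -2.9363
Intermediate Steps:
O = 16
z(J) = (16 + J)*(139 + J) (z(J) = (J + 139)*(J + 16) = (139 + J)*(16 + J) = (16 + J)*(139 + J))
z(209)/(17278 - 1*43944) = (2224 + 209² + 155*209)/(17278 - 1*43944) = (2224 + 43681 + 32395)/(17278 - 43944) = 78300/(-26666) = 78300*(-1/26666) = -39150/13333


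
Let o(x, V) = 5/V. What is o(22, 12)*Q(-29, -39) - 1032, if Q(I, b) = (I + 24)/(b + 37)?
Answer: -24743/24 ≈ -1031.0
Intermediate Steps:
Q(I, b) = (24 + I)/(37 + b)
o(22, 12)*Q(-29, -39) - 1032 = (5/12)*((24 - 29)/(37 - 39)) - 1032 = (5*(1/12))*(-5/(-2)) - 1032 = 5*(-½*(-5))/12 - 1032 = (5/12)*(5/2) - 1032 = 25/24 - 1032 = -24743/24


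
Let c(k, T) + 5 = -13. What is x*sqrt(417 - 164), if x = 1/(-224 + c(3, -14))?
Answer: -sqrt(253)/242 ≈ -0.065727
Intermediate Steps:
c(k, T) = -18 (c(k, T) = -5 - 13 = -18)
x = -1/242 (x = 1/(-224 - 18) = 1/(-242) = -1/242 ≈ -0.0041322)
x*sqrt(417 - 164) = -sqrt(417 - 164)/242 = -sqrt(253)/242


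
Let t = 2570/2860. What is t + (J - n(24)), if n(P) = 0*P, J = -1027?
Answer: -293465/286 ≈ -1026.1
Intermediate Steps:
n(P) = 0
t = 257/286 (t = 2570*(1/2860) = 257/286 ≈ 0.89860)
t + (J - n(24)) = 257/286 + (-1027 - 1*0) = 257/286 + (-1027 + 0) = 257/286 - 1027 = -293465/286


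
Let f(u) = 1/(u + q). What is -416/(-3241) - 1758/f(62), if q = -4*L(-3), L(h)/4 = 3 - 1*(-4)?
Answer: 284884316/3241 ≈ 87900.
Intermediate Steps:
L(h) = 28 (L(h) = 4*(3 - 1*(-4)) = 4*(3 + 4) = 4*7 = 28)
q = -112 (q = -4*28 = -112)
f(u) = 1/(-112 + u) (f(u) = 1/(u - 112) = 1/(-112 + u))
-416/(-3241) - 1758/f(62) = -416/(-3241) - 1758/(1/(-112 + 62)) = -416*(-1/3241) - 1758/(1/(-50)) = 416/3241 - 1758/(-1/50) = 416/3241 - 1758*(-50) = 416/3241 + 87900 = 284884316/3241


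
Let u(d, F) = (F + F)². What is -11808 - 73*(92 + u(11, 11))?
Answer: -53856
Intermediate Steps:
u(d, F) = 4*F² (u(d, F) = (2*F)² = 4*F²)
-11808 - 73*(92 + u(11, 11)) = -11808 - 73*(92 + 4*11²) = -11808 - 73*(92 + 4*121) = -11808 - 73*(92 + 484) = -11808 - 73*576 = -11808 - 1*42048 = -11808 - 42048 = -53856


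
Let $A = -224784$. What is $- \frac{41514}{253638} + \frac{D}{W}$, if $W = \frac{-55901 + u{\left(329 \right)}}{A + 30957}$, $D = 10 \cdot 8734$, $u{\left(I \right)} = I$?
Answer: $\frac{492860123386}{1617903} \approx 3.0463 \cdot 10^{5}$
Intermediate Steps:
$D = 87340$
$W = \frac{18524}{64609}$ ($W = \frac{-55901 + 329}{-224784 + 30957} = - \frac{55572}{-193827} = \left(-55572\right) \left(- \frac{1}{193827}\right) = \frac{18524}{64609} \approx 0.28671$)
$- \frac{41514}{253638} + \frac{D}{W} = - \frac{41514}{253638} + \frac{87340}{\frac{18524}{64609}} = \left(-41514\right) \frac{1}{253638} + 87340 \cdot \frac{64609}{18524} = - \frac{629}{3843} + \frac{128248865}{421} = \frac{492860123386}{1617903}$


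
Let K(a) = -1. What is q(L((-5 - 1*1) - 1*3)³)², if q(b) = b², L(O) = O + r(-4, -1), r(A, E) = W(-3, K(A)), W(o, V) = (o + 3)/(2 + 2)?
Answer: 282429536481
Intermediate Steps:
W(o, V) = ¾ + o/4 (W(o, V) = (3 + o)/4 = (3 + o)*(¼) = ¾ + o/4)
r(A, E) = 0 (r(A, E) = ¾ + (¼)*(-3) = ¾ - ¾ = 0)
L(O) = O (L(O) = O + 0 = O)
q(L((-5 - 1*1) - 1*3)³)² = ((((-5 - 1*1) - 1*3)³)²)² = ((((-5 - 1) - 3)³)²)² = (((-6 - 3)³)²)² = (((-9)³)²)² = ((-729)²)² = 531441² = 282429536481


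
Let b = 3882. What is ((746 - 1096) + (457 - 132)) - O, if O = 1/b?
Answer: -97051/3882 ≈ -25.000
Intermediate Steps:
O = 1/3882 ≈ 0.00025760
((746 - 1096) + (457 - 132)) - O = ((746 - 1096) + (457 - 132)) - 1*1/3882 = (-350 + 325) - 1/3882 = -25 - 1/3882 = -97051/3882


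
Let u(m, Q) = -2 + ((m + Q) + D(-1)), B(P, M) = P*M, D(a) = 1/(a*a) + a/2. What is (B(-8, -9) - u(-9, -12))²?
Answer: 35721/4 ≈ 8930.3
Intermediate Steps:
D(a) = a⁻² + a/2 (D(a) = a⁻² + a*(½) = a⁻² + a/2)
B(P, M) = M*P
u(m, Q) = -3/2 + Q + m (u(m, Q) = -2 + ((m + Q) + ((-1)⁻² + (½)*(-1))) = -2 + ((Q + m) + (1 - ½)) = -2 + ((Q + m) + ½) = -2 + (½ + Q + m) = -3/2 + Q + m)
(B(-8, -9) - u(-9, -12))² = (-9*(-8) - (-3/2 - 12 - 9))² = (72 - 1*(-45/2))² = (72 + 45/2)² = (189/2)² = 35721/4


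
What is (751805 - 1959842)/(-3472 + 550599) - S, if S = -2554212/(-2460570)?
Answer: -104046141667/32053435295 ≈ -3.2460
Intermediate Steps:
S = 425702/410095 (S = -2554212*(-1/2460570) = 425702/410095 ≈ 1.0381)
(751805 - 1959842)/(-3472 + 550599) - S = (751805 - 1959842)/(-3472 + 550599) - 1*425702/410095 = -1208037/547127 - 425702/410095 = -104046141667/32053435295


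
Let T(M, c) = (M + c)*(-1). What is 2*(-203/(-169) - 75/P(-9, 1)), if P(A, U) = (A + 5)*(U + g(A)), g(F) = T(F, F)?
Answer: 28103/6422 ≈ 4.3761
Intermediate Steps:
T(M, c) = -M - c
g(F) = -2*F (g(F) = -F - F = -2*F)
P(A, U) = (5 + A)*(U - 2*A) (P(A, U) = (A + 5)*(U - 2*A) = (5 + A)*(U - 2*A))
2*(-203/(-169) - 75/P(-9, 1)) = 2*(-203/(-169) - 75/(-10*(-9) - 2*(-9)**2 + 5*1 - 9*1)) = 2*(-203*(-1/169) - 75/(90 - 2*81 + 5 - 9)) = 2*(203/169 - 75/(90 - 162 + 5 - 9)) = 2*(203/169 - 75/(-76)) = 2*(203/169 - 75*(-1/76)) = 2*(203/169 + 75/76) = 2*(28103/12844) = 28103/6422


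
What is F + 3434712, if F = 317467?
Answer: 3752179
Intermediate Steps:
F + 3434712 = 317467 + 3434712 = 3752179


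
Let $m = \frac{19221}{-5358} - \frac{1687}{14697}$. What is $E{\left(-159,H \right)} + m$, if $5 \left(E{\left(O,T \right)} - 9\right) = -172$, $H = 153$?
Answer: $- \frac{3819486239}{131244210} \approx -29.102$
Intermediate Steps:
$E{\left(O,T \right)} = - \frac{127}{5}$ ($E{\left(O,T \right)} = 9 + \frac{1}{5} \left(-172\right) = 9 - \frac{172}{5} = - \frac{127}{5}$)
$m = - \frac{97176661}{26248842}$ ($m = 19221 \left(- \frac{1}{5358}\right) - \frac{1687}{14697} = - \frac{6407}{1786} - \frac{1687}{14697} = - \frac{97176661}{26248842} \approx -3.7021$)
$E{\left(-159,H \right)} + m = - \frac{127}{5} - \frac{97176661}{26248842} = - \frac{3819486239}{131244210}$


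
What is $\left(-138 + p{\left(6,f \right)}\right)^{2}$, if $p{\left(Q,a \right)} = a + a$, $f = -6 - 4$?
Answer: $24964$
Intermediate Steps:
$f = -10$
$p{\left(Q,a \right)} = 2 a$
$\left(-138 + p{\left(6,f \right)}\right)^{2} = \left(-138 + 2 \left(-10\right)\right)^{2} = \left(-138 - 20\right)^{2} = \left(-158\right)^{2} = 24964$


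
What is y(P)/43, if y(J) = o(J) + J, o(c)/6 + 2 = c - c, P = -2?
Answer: -14/43 ≈ -0.32558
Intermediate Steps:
o(c) = -12 (o(c) = -12 + 6*(c - c) = -12 + 6*0 = -12 + 0 = -12)
y(J) = -12 + J
y(P)/43 = (-12 - 2)/43 = -14*1/43 = -14/43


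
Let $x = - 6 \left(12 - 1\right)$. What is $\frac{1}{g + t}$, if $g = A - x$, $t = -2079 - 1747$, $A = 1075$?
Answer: $- \frac{1}{2685} \approx -0.00037244$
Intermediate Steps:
$x = -66$ ($x = \left(-6\right) 11 = -66$)
$t = -3826$
$g = 1141$ ($g = 1075 - -66 = 1075 + 66 = 1141$)
$\frac{1}{g + t} = \frac{1}{1141 - 3826} = \frac{1}{-2685} = - \frac{1}{2685}$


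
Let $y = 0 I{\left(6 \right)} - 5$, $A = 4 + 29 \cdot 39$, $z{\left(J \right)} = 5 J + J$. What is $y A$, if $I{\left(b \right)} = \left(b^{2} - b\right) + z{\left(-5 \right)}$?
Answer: $-5675$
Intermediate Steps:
$z{\left(J \right)} = 6 J$
$I{\left(b \right)} = -30 + b^{2} - b$ ($I{\left(b \right)} = \left(b^{2} - b\right) + 6 \left(-5\right) = \left(b^{2} - b\right) - 30 = -30 + b^{2} - b$)
$A = 1135$ ($A = 4 + 1131 = 1135$)
$y = -5$ ($y = 0 \left(-30 + 6^{2} - 6\right) - 5 = 0 \left(-30 + 36 - 6\right) - 5 = 0 \cdot 0 - 5 = 0 - 5 = -5$)
$y A = \left(-5\right) 1135 = -5675$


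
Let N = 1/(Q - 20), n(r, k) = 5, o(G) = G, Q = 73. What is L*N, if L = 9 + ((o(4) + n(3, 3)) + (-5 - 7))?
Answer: 6/53 ≈ 0.11321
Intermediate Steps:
N = 1/53 (N = 1/(73 - 20) = 1/53 ≈ 0.018868)
L = 6 (L = 9 + ((4 + 5) + (-5 - 7)) = 9 + (9 - 12) = 9 - 3 = 6)
L*N = 6*(1/53) = 6/53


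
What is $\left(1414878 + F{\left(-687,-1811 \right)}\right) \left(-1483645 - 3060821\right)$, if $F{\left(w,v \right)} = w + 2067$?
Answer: $-6436136328228$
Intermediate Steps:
$F{\left(w,v \right)} = 2067 + w$
$\left(1414878 + F{\left(-687,-1811 \right)}\right) \left(-1483645 - 3060821\right) = \left(1414878 + \left(2067 - 687\right)\right) \left(-1483645 - 3060821\right) = \left(1414878 + 1380\right) \left(-4544466\right) = 1416258 \left(-4544466\right) = -6436136328228$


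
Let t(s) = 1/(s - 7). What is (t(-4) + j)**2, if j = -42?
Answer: 214369/121 ≈ 1771.6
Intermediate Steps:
t(s) = 1/(-7 + s)
(t(-4) + j)**2 = (1/(-7 - 4) - 42)**2 = (1/(-11) - 42)**2 = (-1/11 - 42)**2 = (-463/11)**2 = 214369/121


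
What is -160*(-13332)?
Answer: 2133120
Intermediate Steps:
-160*(-13332) = -1*(-2133120) = 2133120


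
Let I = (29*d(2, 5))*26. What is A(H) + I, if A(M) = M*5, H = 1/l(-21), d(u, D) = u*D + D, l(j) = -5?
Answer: 11309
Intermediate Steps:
d(u, D) = D + D*u (d(u, D) = D*u + D = D + D*u)
H = -1/5 (H = 1/(-5) = -1/5 ≈ -0.20000)
A(M) = 5*M
I = 11310 (I = (29*(5*(1 + 2)))*26 = (29*(5*3))*26 = (29*15)*26 = 435*26 = 11310)
A(H) + I = 5*(-1/5) + 11310 = -1 + 11310 = 11309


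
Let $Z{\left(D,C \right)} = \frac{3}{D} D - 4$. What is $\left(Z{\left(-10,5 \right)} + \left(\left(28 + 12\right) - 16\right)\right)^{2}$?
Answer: $529$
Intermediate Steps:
$Z{\left(D,C \right)} = -1$ ($Z{\left(D,C \right)} = 3 - 4 = -1$)
$\left(Z{\left(-10,5 \right)} + \left(\left(28 + 12\right) - 16\right)\right)^{2} = \left(-1 + \left(\left(28 + 12\right) - 16\right)\right)^{2} = \left(-1 + \left(40 - 16\right)\right)^{2} = \left(-1 + 24\right)^{2} = 23^{2} = 529$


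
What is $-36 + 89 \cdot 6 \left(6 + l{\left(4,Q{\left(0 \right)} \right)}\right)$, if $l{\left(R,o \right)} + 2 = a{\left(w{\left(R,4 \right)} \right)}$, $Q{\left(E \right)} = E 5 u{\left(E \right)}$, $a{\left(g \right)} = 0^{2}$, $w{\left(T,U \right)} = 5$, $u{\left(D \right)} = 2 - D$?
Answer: $2100$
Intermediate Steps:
$a{\left(g \right)} = 0$
$Q{\left(E \right)} = 5 E \left(2 - E\right)$ ($Q{\left(E \right)} = E 5 \left(2 - E\right) = 5 E \left(2 - E\right)$)
$l{\left(R,o \right)} = -2$ ($l{\left(R,o \right)} = -2 + 0 = -2$)
$-36 + 89 \cdot 6 \left(6 + l{\left(4,Q{\left(0 \right)} \right)}\right) = -36 + 89 \cdot 6 \left(6 - 2\right) = -36 + 89 \cdot 6 \cdot 4 = -36 + 89 \cdot 24 = -36 + 2136 = 2100$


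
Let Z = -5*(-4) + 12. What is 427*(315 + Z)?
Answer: 148169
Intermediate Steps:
Z = 32 (Z = 20 + 12 = 32)
427*(315 + Z) = 427*(315 + 32) = 427*347 = 148169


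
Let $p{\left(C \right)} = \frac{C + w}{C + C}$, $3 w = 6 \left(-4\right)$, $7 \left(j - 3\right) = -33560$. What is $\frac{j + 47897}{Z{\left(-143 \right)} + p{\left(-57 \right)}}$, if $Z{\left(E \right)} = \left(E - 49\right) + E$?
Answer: $- \frac{6879672}{53375} \approx -128.89$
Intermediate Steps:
$j = - \frac{33539}{7}$ ($j = 3 + \frac{1}{7} \left(-33560\right) = 3 - \frac{33560}{7} = - \frac{33539}{7} \approx -4791.3$)
$w = -8$ ($w = \frac{6 \left(-4\right)}{3} = \frac{1}{3} \left(-24\right) = -8$)
$Z{\left(E \right)} = -49 + 2 E$ ($Z{\left(E \right)} = \left(-49 + E\right) + E = -49 + 2 E$)
$p{\left(C \right)} = \frac{-8 + C}{2 C}$ ($p{\left(C \right)} = \frac{C - 8}{C + C} = \frac{-8 + C}{2 C}$)
$\frac{j + 47897}{Z{\left(-143 \right)} + p{\left(-57 \right)}} = \frac{- \frac{33539}{7} + 47897}{\left(-49 + 2 \left(-143\right)\right) + \frac{-8 - 57}{2 \left(-57\right)}} = \frac{301740}{7 \left(\left(-49 - 286\right) + \frac{1}{2} \left(- \frac{1}{57}\right) \left(-65\right)\right)} = \frac{301740}{7 \left(-335 + \frac{65}{114}\right)} = \frac{301740}{7 \left(- \frac{38125}{114}\right)} = \frac{301740}{7} \left(- \frac{114}{38125}\right) = - \frac{6879672}{53375}$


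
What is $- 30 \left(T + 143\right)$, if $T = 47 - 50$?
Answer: $-4200$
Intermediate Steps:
$T = -3$
$- 30 \left(T + 143\right) = - 30 \left(-3 + 143\right) = \left(-30\right) 140 = -4200$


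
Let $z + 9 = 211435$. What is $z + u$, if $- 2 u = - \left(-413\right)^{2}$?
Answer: $\frac{593421}{2} \approx 2.9671 \cdot 10^{5}$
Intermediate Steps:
$z = 211426$ ($z = -9 + 211435 = 211426$)
$u = \frac{170569}{2}$ ($u = - \frac{\left(-1\right) \left(-413\right)^{2}}{2} = - \frac{\left(-1\right) 170569}{2} = \left(- \frac{1}{2}\right) \left(-170569\right) = \frac{170569}{2} \approx 85285.0$)
$z + u = 211426 + \frac{170569}{2} = \frac{593421}{2}$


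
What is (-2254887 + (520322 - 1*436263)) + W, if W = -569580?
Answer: -2740408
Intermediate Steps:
(-2254887 + (520322 - 1*436263)) + W = (-2254887 + (520322 - 1*436263)) - 569580 = (-2254887 + (520322 - 436263)) - 569580 = (-2254887 + 84059) - 569580 = -2170828 - 569580 = -2740408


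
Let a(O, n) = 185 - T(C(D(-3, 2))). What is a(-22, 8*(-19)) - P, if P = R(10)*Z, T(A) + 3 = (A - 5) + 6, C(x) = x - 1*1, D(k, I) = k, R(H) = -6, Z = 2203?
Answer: 13409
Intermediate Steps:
C(x) = -1 + x (C(x) = x - 1 = -1 + x)
T(A) = -2 + A (T(A) = -3 + ((A - 5) + 6) = -3 + ((-5 + A) + 6) = -3 + (1 + A) = -2 + A)
P = -13218 (P = -6*2203 = -13218)
a(O, n) = 191 (a(O, n) = 185 - (-2 + (-1 - 3)) = 185 - (-2 - 4) = 185 - 1*(-6) = 185 + 6 = 191)
a(-22, 8*(-19)) - P = 191 - 1*(-13218) = 191 + 13218 = 13409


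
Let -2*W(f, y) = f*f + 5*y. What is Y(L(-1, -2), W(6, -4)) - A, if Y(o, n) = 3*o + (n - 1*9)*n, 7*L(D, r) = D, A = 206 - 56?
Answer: -101/7 ≈ -14.429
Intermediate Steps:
W(f, y) = -5*y/2 - f²/2 (W(f, y) = -(f*f + 5*y)/2 = -(f² + 5*y)/2 = -5*y/2 - f²/2)
A = 150
L(D, r) = D/7
Y(o, n) = 3*o + n*(-9 + n) (Y(o, n) = 3*o + (n - 9)*n = 3*o + (-9 + n)*n = 3*o + n*(-9 + n))
Y(L(-1, -2), W(6, -4)) - A = ((-5/2*(-4) - ½*6²)² - 9*(-5/2*(-4) - ½*6²) + 3*((⅐)*(-1))) - 1*150 = ((10 - ½*36)² - 9*(10 - ½*36) + 3*(-⅐)) - 150 = ((10 - 18)² - 9*(10 - 18) - 3/7) - 150 = ((-8)² - 9*(-8) - 3/7) - 150 = (64 + 72 - 3/7) - 150 = 949/7 - 150 = -101/7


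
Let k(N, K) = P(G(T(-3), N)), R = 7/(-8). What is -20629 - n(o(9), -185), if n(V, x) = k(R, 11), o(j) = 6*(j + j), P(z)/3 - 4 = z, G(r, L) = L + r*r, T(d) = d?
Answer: -165323/8 ≈ -20665.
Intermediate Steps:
G(r, L) = L + r²
P(z) = 12 + 3*z
R = -7/8 (R = 7*(-⅛) = -7/8 ≈ -0.87500)
k(N, K) = 39 + 3*N (k(N, K) = 12 + 3*(N + (-3)²) = 12 + 3*(N + 9) = 12 + 3*(9 + N) = 12 + (27 + 3*N) = 39 + 3*N)
o(j) = 12*j (o(j) = 6*(2*j) = 12*j)
n(V, x) = 291/8 (n(V, x) = 39 + 3*(-7/8) = 39 - 21/8 = 291/8)
-20629 - n(o(9), -185) = -20629 - 1*291/8 = -20629 - 291/8 = -165323/8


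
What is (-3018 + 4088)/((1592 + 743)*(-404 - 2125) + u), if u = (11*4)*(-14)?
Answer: -1070/5905831 ≈ -0.00018118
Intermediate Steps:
u = -616 (u = 44*(-14) = -616)
(-3018 + 4088)/((1592 + 743)*(-404 - 2125) + u) = (-3018 + 4088)/((1592 + 743)*(-404 - 2125) - 616) = 1070/(2335*(-2529) - 616) = 1070/(-5905215 - 616) = 1070/(-5905831) = 1070*(-1/5905831) = -1070/5905831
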